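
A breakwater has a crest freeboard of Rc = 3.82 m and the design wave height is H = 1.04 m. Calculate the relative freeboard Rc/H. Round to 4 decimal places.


Relative freeboard = Rc / H
= 3.82 / 1.04
= 3.6731

3.6731


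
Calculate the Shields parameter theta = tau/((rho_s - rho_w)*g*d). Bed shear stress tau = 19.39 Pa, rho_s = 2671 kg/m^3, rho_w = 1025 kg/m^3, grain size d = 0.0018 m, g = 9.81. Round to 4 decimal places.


theta = tau / ((rho_s - rho_w) * g * d)
rho_s - rho_w = 2671 - 1025 = 1646
Denominator = 1646 * 9.81 * 0.0018 = 29.065068
theta = 19.39 / 29.065068
theta = 0.6671

0.6671


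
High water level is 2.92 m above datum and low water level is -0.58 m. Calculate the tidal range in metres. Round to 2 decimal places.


Tidal range = High water - Low water
Tidal range = 2.92 - (-0.58)
Tidal range = 3.50 m

3.50


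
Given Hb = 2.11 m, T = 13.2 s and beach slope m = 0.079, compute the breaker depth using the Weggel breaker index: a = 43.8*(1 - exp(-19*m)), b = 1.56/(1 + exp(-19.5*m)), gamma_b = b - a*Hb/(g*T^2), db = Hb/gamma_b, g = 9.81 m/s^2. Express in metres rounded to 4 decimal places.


a = 43.8 * (1 - exp(-19 * m))
exp(-19 * 0.079) = exp(-1.5010) = 0.222907
a = 43.8 * (1 - 0.222907) = 34.036667
b = 1.56 / (1 + exp(-19.5 * m))
exp(-19.5 * 0.079) = exp(-1.5405) = 0.214274
b = 1.56 / (1 + 0.214274) = 1.284718
Hb / (g * T^2) = 2.11 / (9.81 * 13.2^2) = 2.11 / 1709.2944 = 0.00123443
gamma_b = b - a * Hb/(g*T^2) = 1.284718 - 34.036667 * 0.00123443 = 1.242703
db = Hb / gamma_b = 2.11 / 1.242703
db = 1.6979 m

1.6979


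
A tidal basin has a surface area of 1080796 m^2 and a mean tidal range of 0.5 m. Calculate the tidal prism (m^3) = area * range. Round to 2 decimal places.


Tidal prism = Area * Tidal range
P = 1080796 * 0.5
P = 540398.00 m^3

540398.00


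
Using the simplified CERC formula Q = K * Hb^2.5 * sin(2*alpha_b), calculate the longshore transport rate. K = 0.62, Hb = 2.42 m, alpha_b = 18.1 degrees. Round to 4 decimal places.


Q = K * Hb^2.5 * sin(2 * alpha_b)
Hb^2.5 = 2.42^2.5 = 9.110420
sin(2 * 18.1) = sin(36.2) = 0.590606
Q = 0.62 * 9.110420 * 0.590606
Q = 3.3360 m^3/s

3.3360


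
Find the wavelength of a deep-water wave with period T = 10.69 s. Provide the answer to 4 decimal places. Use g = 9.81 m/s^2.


L0 = g * T^2 / (2 * pi)
L0 = 9.81 * 10.69^2 / (2 * pi)
L0 = 9.81 * 114.2761 / 6.28319
L0 = 1121.0485 / 6.28319
L0 = 178.4204 m

178.4204


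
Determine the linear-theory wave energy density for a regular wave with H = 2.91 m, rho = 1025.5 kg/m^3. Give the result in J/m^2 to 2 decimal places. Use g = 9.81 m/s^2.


E = (1/8) * rho * g * H^2
E = (1/8) * 1025.5 * 9.81 * 2.91^2
E = 0.125 * 1025.5 * 9.81 * 8.4681
E = 10648.80 J/m^2

10648.80


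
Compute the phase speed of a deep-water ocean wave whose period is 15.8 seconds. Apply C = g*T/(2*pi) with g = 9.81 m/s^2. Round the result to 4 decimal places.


We use the deep-water celerity formula:
C = g * T / (2 * pi)
C = 9.81 * 15.8 / (2 * 3.14159...)
C = 154.998000 / 6.283185
C = 24.6687 m/s

24.6687


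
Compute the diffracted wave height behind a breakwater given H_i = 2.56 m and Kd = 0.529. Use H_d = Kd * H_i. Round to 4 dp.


H_d = Kd * H_i
H_d = 0.529 * 2.56
H_d = 1.3542 m

1.3542


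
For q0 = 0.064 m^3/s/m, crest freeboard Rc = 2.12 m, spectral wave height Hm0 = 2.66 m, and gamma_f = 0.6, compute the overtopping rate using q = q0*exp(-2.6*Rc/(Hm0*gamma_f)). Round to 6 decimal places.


q = q0 * exp(-2.6 * Rc / (Hm0 * gamma_f))
Exponent = -2.6 * 2.12 / (2.66 * 0.6)
= -2.6 * 2.12 / 1.5960
= -3.453634
exp(-3.453634) = 0.031630
q = 0.064 * 0.031630
q = 0.002024 m^3/s/m

0.002024


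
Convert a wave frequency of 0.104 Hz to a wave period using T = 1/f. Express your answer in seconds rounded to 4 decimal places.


T = 1 / f
T = 1 / 0.104
T = 9.6154 s

9.6154


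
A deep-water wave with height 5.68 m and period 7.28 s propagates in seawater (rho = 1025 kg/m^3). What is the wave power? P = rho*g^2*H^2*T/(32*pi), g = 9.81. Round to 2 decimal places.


P = rho * g^2 * H^2 * T / (32 * pi)
P = 1025 * 9.81^2 * 5.68^2 * 7.28 / (32 * pi)
P = 1025 * 96.2361 * 32.2624 * 7.28 / 100.53096
P = 230457.09 W/m

230457.09


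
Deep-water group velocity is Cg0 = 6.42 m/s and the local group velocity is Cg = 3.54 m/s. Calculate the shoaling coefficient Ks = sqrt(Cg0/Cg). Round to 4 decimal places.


Ks = sqrt(Cg0 / Cg)
Ks = sqrt(6.42 / 3.54)
Ks = sqrt(1.8136)
Ks = 1.3467

1.3467


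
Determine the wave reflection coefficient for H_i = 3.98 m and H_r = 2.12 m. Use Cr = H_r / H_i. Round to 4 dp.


Cr = H_r / H_i
Cr = 2.12 / 3.98
Cr = 0.5327

0.5327


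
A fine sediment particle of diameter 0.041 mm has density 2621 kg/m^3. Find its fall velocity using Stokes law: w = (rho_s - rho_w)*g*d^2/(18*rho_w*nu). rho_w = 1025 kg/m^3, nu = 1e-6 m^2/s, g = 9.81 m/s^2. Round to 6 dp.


w = (rho_s - rho_w) * g * d^2 / (18 * rho_w * nu)
d = 0.041 mm = 0.000041 m
rho_s - rho_w = 2621 - 1025 = 1596
Numerator = 1596 * 9.81 * (0.000041)^2 = 0.000026319014
Denominator = 18 * 1025 * 1e-6 = 0.018450
w = 0.001427 m/s

0.001427


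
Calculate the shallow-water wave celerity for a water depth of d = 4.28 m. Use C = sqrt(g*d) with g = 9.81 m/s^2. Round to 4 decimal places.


Using the shallow-water approximation:
C = sqrt(g * d) = sqrt(9.81 * 4.28)
C = sqrt(41.9868)
C = 6.4797 m/s

6.4797


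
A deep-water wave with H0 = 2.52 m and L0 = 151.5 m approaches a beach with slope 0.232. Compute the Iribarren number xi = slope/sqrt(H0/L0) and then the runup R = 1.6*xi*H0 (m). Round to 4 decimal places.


xi = slope / sqrt(H0/L0)
H0/L0 = 2.52/151.5 = 0.016634
sqrt(0.016634) = 0.128972
xi = 0.232 / 0.128972 = 1.798846
R = 1.6 * xi * H0 = 1.6 * 1.798846 * 2.52
R = 7.2529 m

7.2529


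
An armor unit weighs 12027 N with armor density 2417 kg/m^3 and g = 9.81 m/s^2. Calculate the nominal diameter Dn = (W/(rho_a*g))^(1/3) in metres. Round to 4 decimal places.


V = W / (rho_a * g)
V = 12027 / (2417 * 9.81)
V = 12027 / 23710.77
V = 0.507238 m^3
Dn = V^(1/3) = 0.507238^(1/3)
Dn = 0.7975 m

0.7975


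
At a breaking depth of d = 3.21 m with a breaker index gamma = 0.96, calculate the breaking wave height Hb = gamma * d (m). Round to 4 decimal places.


Hb = gamma * d
Hb = 0.96 * 3.21
Hb = 3.0816 m

3.0816


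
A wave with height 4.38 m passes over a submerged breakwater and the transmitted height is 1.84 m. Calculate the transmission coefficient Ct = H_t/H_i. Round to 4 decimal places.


Ct = H_t / H_i
Ct = 1.84 / 4.38
Ct = 0.4201

0.4201


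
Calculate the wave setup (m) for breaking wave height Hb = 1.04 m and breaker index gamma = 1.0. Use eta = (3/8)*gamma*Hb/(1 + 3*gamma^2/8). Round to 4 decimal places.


eta = (3/8) * gamma * Hb / (1 + 3*gamma^2/8)
Numerator = (3/8) * 1.0 * 1.04 = 0.390000
Denominator = 1 + 3*1.0^2/8 = 1 + 0.375000 = 1.375000
eta = 0.390000 / 1.375000
eta = 0.2836 m

0.2836


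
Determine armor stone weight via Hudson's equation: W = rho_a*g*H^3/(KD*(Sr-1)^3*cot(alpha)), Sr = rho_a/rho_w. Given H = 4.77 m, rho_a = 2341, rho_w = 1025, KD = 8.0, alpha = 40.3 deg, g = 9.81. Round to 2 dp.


Sr = rho_a / rho_w = 2341 / 1025 = 2.283902
(Sr - 1) = 1.283902
(Sr - 1)^3 = 2.116392
cot(40.3) = 1 / tan(40.3) = 1 / 0.848062 = 1.179160
Numerator = 2341 * 9.81 * 4.77^3 = 2492444.8539
Denominator = 8.0 * 2.116392 * 1.179160 = 19.964508
W = 2492444.8539 / 19.964508
W = 124843.79 N

124843.79


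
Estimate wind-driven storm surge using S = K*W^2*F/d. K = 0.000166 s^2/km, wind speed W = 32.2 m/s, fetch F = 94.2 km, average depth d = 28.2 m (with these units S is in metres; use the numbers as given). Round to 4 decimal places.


S = K * W^2 * F / d
W^2 = 32.2^2 = 1036.84
S = 0.000166 * 1036.84 * 94.2 / 28.2
Numerator = 0.000166 * 1036.84 * 94.2 = 16.213274
S = 16.213274 / 28.2 = 0.5749 m

0.5749


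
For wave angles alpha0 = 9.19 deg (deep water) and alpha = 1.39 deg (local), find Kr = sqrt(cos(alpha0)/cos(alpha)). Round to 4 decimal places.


Kr = sqrt(cos(alpha0) / cos(alpha))
cos(9.19) = 0.987164
cos(1.39) = 0.999706
Kr = sqrt(0.987164 / 0.999706)
Kr = sqrt(0.987455)
Kr = 0.9937

0.9937


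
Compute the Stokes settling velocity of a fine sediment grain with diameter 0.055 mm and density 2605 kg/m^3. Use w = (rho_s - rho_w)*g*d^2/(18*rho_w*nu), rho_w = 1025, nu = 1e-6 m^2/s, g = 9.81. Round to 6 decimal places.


w = (rho_s - rho_w) * g * d^2 / (18 * rho_w * nu)
d = 0.055 mm = 0.000055 m
rho_s - rho_w = 2605 - 1025 = 1580
Numerator = 1580 * 9.81 * (0.000055)^2 = 0.000046886895
Denominator = 18 * 1025 * 1e-6 = 0.018450
w = 0.002541 m/s

0.002541


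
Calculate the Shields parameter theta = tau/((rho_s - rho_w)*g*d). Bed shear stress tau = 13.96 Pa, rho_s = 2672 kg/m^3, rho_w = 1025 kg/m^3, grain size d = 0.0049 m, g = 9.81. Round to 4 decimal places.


theta = tau / ((rho_s - rho_w) * g * d)
rho_s - rho_w = 2672 - 1025 = 1647
Denominator = 1647 * 9.81 * 0.0049 = 79.169643
theta = 13.96 / 79.169643
theta = 0.1763

0.1763


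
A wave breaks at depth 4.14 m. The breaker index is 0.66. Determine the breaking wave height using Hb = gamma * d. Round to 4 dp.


Hb = gamma * d
Hb = 0.66 * 4.14
Hb = 2.7324 m

2.7324


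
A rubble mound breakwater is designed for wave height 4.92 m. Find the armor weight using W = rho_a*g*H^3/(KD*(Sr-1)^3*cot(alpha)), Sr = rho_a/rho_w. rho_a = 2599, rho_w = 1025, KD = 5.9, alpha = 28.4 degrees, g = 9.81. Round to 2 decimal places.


Sr = rho_a / rho_w = 2599 / 1025 = 2.535610
(Sr - 1) = 1.535610
(Sr - 1)^3 = 3.621117
cot(28.4) = 1 / tan(28.4) = 1 / 0.540698 = 1.849461
Numerator = 2599 * 9.81 * 4.92^3 = 3036481.1902
Denominator = 5.9 * 3.621117 * 1.849461 = 39.512986
W = 3036481.1902 / 39.512986
W = 76847.68 N

76847.68


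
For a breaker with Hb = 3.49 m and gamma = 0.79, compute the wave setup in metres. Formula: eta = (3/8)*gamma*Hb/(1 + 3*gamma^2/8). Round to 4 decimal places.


eta = (3/8) * gamma * Hb / (1 + 3*gamma^2/8)
Numerator = (3/8) * 0.79 * 3.49 = 1.033913
Denominator = 1 + 3*0.79^2/8 = 1 + 0.234038 = 1.234038
eta = 1.033913 / 1.234038
eta = 0.8378 m

0.8378


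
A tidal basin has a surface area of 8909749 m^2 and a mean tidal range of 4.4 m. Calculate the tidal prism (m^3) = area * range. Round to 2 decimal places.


Tidal prism = Area * Tidal range
P = 8909749 * 4.4
P = 39202895.60 m^3

39202895.60


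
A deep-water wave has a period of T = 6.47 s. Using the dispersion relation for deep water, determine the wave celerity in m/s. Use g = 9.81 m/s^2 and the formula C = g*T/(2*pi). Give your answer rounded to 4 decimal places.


We use the deep-water celerity formula:
C = g * T / (2 * pi)
C = 9.81 * 6.47 / (2 * 3.14159...)
C = 63.470700 / 6.283185
C = 10.1017 m/s

10.1017


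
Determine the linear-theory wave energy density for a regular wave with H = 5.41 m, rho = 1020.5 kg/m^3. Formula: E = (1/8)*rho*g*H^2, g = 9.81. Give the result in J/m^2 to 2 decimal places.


E = (1/8) * rho * g * H^2
E = (1/8) * 1020.5 * 9.81 * 5.41^2
E = 0.125 * 1020.5 * 9.81 * 29.2681
E = 36625.75 J/m^2

36625.75


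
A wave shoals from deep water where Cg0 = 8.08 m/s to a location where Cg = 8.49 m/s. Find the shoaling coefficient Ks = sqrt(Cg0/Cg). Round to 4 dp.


Ks = sqrt(Cg0 / Cg)
Ks = sqrt(8.08 / 8.49)
Ks = sqrt(0.9517)
Ks = 0.9756

0.9756


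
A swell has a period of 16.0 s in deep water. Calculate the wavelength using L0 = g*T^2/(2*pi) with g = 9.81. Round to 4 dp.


L0 = g * T^2 / (2 * pi)
L0 = 9.81 * 16.0^2 / (2 * pi)
L0 = 9.81 * 256.0000 / 6.28319
L0 = 2511.3600 / 6.28319
L0 = 399.6954 m

399.6954


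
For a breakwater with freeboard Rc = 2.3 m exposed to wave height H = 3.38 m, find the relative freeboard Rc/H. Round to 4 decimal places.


Relative freeboard = Rc / H
= 2.3 / 3.38
= 0.6805

0.6805


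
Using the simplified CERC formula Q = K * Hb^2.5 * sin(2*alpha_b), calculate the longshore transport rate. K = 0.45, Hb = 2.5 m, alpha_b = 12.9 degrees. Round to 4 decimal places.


Q = K * Hb^2.5 * sin(2 * alpha_b)
Hb^2.5 = 2.5^2.5 = 9.882118
sin(2 * 12.9) = sin(25.8) = 0.435231
Q = 0.45 * 9.882118 * 0.435231
Q = 1.9355 m^3/s

1.9355


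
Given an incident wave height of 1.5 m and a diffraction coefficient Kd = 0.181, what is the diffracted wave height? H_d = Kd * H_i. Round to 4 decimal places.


H_d = Kd * H_i
H_d = 0.181 * 1.5
H_d = 0.2715 m

0.2715


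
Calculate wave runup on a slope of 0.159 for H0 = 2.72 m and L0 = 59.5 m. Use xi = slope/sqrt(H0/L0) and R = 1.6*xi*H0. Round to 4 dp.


xi = slope / sqrt(H0/L0)
H0/L0 = 2.72/59.5 = 0.045714
sqrt(0.045714) = 0.213809
xi = 0.159 / 0.213809 = 0.743654
R = 1.6 * xi * H0 = 1.6 * 0.743654 * 2.72
R = 3.2364 m

3.2364


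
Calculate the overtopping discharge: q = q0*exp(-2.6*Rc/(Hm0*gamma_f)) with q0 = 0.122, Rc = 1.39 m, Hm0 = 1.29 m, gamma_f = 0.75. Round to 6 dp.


q = q0 * exp(-2.6 * Rc / (Hm0 * gamma_f))
Exponent = -2.6 * 1.39 / (1.29 * 0.75)
= -2.6 * 1.39 / 0.9675
= -3.735401
exp(-3.735401) = 0.023864
q = 0.122 * 0.023864
q = 0.002911 m^3/s/m

0.002911


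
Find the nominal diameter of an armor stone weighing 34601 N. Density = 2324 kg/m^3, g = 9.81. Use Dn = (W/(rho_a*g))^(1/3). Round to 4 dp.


V = W / (rho_a * g)
V = 34601 / (2324 * 9.81)
V = 34601 / 22798.44
V = 1.517692 m^3
Dn = V^(1/3) = 1.517692^(1/3)
Dn = 1.1492 m

1.1492


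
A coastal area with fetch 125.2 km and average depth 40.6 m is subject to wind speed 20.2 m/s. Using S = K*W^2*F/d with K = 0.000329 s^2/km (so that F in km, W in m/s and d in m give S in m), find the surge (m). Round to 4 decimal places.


S = K * W^2 * F / d
W^2 = 20.2^2 = 408.04
S = 0.000329 * 408.04 * 125.2 / 40.6
Numerator = 0.000329 * 408.04 * 125.2 = 16.807494
S = 16.807494 / 40.6 = 0.4140 m

0.4140


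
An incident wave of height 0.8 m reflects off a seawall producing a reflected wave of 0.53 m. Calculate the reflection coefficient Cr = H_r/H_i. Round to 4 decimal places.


Cr = H_r / H_i
Cr = 0.53 / 0.8
Cr = 0.6625

0.6625


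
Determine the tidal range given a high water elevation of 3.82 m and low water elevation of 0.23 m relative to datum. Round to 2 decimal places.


Tidal range = High water - Low water
Tidal range = 3.82 - (0.23)
Tidal range = 3.59 m

3.59


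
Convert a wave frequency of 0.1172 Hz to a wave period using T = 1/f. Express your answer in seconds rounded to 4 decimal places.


T = 1 / f
T = 1 / 0.1172
T = 8.5324 s

8.5324


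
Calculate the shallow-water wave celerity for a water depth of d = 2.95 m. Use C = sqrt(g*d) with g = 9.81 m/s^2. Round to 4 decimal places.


Using the shallow-water approximation:
C = sqrt(g * d) = sqrt(9.81 * 2.95)
C = sqrt(28.9395)
C = 5.3795 m/s

5.3795


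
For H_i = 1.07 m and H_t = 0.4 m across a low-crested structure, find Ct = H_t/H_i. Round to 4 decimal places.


Ct = H_t / H_i
Ct = 0.4 / 1.07
Ct = 0.3738

0.3738


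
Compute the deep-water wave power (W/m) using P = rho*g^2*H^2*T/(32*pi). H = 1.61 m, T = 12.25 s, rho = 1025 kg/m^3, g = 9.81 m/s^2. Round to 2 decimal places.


P = rho * g^2 * H^2 * T / (32 * pi)
P = 1025 * 9.81^2 * 1.61^2 * 12.25 / (32 * pi)
P = 1025 * 96.2361 * 2.5921 * 12.25 / 100.53096
P = 31156.59 W/m

31156.59


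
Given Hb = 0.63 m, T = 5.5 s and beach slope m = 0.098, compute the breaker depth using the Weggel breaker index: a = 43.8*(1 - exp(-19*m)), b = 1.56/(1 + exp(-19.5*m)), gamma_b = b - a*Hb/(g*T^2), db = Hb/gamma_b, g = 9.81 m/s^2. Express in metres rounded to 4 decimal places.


a = 43.8 * (1 - exp(-19 * m))
exp(-19 * 0.098) = exp(-1.8620) = 0.155362
a = 43.8 * (1 - 0.155362) = 36.995162
b = 1.56 / (1 + exp(-19.5 * m))
exp(-19.5 * 0.098) = exp(-1.9110) = 0.147932
b = 1.56 / (1 + 0.147932) = 1.358965
Hb / (g * T^2) = 0.63 / (9.81 * 5.5^2) = 0.63 / 296.7525 = 0.00212298
gamma_b = b - a * Hb/(g*T^2) = 1.358965 - 36.995162 * 0.00212298 = 1.280425
db = Hb / gamma_b = 0.63 / 1.280425
db = 0.4920 m

0.4920


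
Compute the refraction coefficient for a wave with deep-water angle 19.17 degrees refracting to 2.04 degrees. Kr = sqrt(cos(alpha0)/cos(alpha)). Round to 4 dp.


Kr = sqrt(cos(alpha0) / cos(alpha))
cos(19.17) = 0.944548
cos(2.04) = 0.999366
Kr = sqrt(0.944548 / 0.999366)
Kr = sqrt(0.945147)
Kr = 0.9722

0.9722


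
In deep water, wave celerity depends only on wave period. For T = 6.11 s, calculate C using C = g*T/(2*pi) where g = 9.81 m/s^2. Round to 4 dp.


We use the deep-water celerity formula:
C = g * T / (2 * pi)
C = 9.81 * 6.11 / (2 * 3.14159...)
C = 59.939100 / 6.283185
C = 9.5396 m/s

9.5396


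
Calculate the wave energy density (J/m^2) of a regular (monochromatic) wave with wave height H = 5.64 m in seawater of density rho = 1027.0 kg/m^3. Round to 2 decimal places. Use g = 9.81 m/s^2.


E = (1/8) * rho * g * H^2
E = (1/8) * 1027.0 * 9.81 * 5.64^2
E = 0.125 * 1027.0 * 9.81 * 31.8096
E = 40059.70 J/m^2

40059.70


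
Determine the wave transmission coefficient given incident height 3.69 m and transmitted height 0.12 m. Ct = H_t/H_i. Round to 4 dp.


Ct = H_t / H_i
Ct = 0.12 / 3.69
Ct = 0.0325

0.0325


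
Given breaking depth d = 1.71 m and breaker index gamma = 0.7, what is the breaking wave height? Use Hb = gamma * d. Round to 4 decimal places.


Hb = gamma * d
Hb = 0.7 * 1.71
Hb = 1.1970 m

1.1970


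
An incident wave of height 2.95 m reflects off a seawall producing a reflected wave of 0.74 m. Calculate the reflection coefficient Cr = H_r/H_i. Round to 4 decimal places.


Cr = H_r / H_i
Cr = 0.74 / 2.95
Cr = 0.2508

0.2508


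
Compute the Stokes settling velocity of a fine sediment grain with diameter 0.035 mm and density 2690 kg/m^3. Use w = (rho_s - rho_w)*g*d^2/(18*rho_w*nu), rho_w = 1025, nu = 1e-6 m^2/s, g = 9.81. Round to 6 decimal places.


w = (rho_s - rho_w) * g * d^2 / (18 * rho_w * nu)
d = 0.035 mm = 0.000035 m
rho_s - rho_w = 2690 - 1025 = 1665
Numerator = 1665 * 9.81 * (0.000035)^2 = 0.000020008721
Denominator = 18 * 1025 * 1e-6 = 0.018450
w = 0.001084 m/s

0.001084


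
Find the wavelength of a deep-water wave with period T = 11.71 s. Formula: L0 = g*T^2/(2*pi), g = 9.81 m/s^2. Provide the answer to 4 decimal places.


L0 = g * T^2 / (2 * pi)
L0 = 9.81 * 11.71^2 / (2 * pi)
L0 = 9.81 * 137.1241 / 6.28319
L0 = 1345.1874 / 6.28319
L0 = 214.0932 m

214.0932


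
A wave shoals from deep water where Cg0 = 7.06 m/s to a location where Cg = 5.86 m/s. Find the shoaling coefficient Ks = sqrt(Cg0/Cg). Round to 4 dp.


Ks = sqrt(Cg0 / Cg)
Ks = sqrt(7.06 / 5.86)
Ks = sqrt(1.2048)
Ks = 1.0976

1.0976


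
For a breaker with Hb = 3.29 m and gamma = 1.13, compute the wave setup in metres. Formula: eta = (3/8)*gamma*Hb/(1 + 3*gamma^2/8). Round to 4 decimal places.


eta = (3/8) * gamma * Hb / (1 + 3*gamma^2/8)
Numerator = (3/8) * 1.13 * 3.29 = 1.394137
Denominator = 1 + 3*1.13^2/8 = 1 + 0.478838 = 1.478838
eta = 1.394137 / 1.478838
eta = 0.9427 m

0.9427


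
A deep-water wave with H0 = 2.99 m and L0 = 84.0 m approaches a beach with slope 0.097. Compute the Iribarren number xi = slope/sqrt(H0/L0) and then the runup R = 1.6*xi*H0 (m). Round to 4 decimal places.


xi = slope / sqrt(H0/L0)
H0/L0 = 2.99/84.0 = 0.035595
sqrt(0.035595) = 0.188667
xi = 0.097 / 0.188667 = 0.514133
R = 1.6 * xi * H0 = 1.6 * 0.514133 * 2.99
R = 2.4596 m

2.4596


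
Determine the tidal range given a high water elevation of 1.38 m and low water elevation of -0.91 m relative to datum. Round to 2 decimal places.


Tidal range = High water - Low water
Tidal range = 1.38 - (-0.91)
Tidal range = 2.29 m

2.29


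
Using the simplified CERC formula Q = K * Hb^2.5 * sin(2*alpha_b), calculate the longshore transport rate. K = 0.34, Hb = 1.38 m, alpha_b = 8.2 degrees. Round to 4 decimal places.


Q = K * Hb^2.5 * sin(2 * alpha_b)
Hb^2.5 = 1.38^2.5 = 2.237163
sin(2 * 8.2) = sin(16.4) = 0.282341
Q = 0.34 * 2.237163 * 0.282341
Q = 0.2148 m^3/s

0.2148


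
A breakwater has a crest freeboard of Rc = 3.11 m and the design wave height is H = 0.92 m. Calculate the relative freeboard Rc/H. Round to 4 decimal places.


Relative freeboard = Rc / H
= 3.11 / 0.92
= 3.3804

3.3804


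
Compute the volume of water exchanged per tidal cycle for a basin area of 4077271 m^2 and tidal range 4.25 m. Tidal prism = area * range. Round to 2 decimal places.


Tidal prism = Area * Tidal range
P = 4077271 * 4.25
P = 17328401.75 m^3

17328401.75


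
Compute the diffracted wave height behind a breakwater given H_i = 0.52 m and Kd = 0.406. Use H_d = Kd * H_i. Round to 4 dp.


H_d = Kd * H_i
H_d = 0.406 * 0.52
H_d = 0.2111 m

0.2111


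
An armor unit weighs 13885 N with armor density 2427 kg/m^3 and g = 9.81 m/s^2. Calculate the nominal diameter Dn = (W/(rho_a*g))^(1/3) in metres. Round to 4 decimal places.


V = W / (rho_a * g)
V = 13885 / (2427 * 9.81)
V = 13885 / 23808.87
V = 0.583186 m^3
Dn = V^(1/3) = 0.583186^(1/3)
Dn = 0.8355 m

0.8355


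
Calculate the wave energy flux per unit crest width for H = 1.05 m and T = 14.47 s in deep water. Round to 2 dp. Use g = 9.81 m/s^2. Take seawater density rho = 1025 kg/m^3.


P = rho * g^2 * H^2 * T / (32 * pi)
P = 1025 * 9.81^2 * 1.05^2 * 14.47 / (32 * pi)
P = 1025 * 96.2361 * 1.1025 * 14.47 / 100.53096
P = 15653.42 W/m

15653.42


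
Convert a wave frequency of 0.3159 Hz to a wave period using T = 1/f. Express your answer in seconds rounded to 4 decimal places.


T = 1 / f
T = 1 / 0.3159
T = 3.1656 s

3.1656


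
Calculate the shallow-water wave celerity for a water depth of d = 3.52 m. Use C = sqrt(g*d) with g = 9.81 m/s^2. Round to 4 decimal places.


Using the shallow-water approximation:
C = sqrt(g * d) = sqrt(9.81 * 3.52)
C = sqrt(34.5312)
C = 5.8763 m/s

5.8763


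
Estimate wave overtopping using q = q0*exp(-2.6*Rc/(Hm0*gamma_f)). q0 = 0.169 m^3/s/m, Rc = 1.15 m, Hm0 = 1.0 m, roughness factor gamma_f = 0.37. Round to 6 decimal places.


q = q0 * exp(-2.6 * Rc / (Hm0 * gamma_f))
Exponent = -2.6 * 1.15 / (1.0 * 0.37)
= -2.6 * 1.15 / 0.3700
= -8.081081
exp(-8.081081) = 0.000309
q = 0.169 * 0.000309
q = 0.000052 m^3/s/m

0.000052


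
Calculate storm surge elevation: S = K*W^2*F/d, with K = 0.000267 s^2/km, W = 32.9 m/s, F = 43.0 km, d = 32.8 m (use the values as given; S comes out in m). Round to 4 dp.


S = K * W^2 * F / d
W^2 = 32.9^2 = 1082.41
S = 0.000267 * 1082.41 * 43.0 / 32.8
Numerator = 0.000267 * 1082.41 * 43.0 = 12.427149
S = 12.427149 / 32.8 = 0.3789 m

0.3789


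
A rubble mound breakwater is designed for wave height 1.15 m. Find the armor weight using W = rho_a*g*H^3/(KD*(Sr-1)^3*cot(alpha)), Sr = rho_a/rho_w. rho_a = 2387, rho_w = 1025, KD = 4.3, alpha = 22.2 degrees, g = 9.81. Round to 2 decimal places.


Sr = rho_a / rho_w = 2387 / 1025 = 2.328780
(Sr - 1) = 1.328780
(Sr - 1)^3 = 2.346171
cot(22.2) = 1 / tan(22.2) = 1 / 0.408092 = 2.450425
Numerator = 2387 * 9.81 * 1.15^3 = 35613.5238
Denominator = 4.3 * 2.346171 * 2.450425 = 24.721205
W = 35613.5238 / 24.721205
W = 1440.61 N

1440.61


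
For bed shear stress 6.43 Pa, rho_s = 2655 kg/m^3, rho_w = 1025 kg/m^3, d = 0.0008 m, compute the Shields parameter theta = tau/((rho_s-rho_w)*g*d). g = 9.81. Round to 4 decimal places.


theta = tau / ((rho_s - rho_w) * g * d)
rho_s - rho_w = 2655 - 1025 = 1630
Denominator = 1630 * 9.81 * 0.0008 = 12.792240
theta = 6.43 / 12.792240
theta = 0.5026

0.5026


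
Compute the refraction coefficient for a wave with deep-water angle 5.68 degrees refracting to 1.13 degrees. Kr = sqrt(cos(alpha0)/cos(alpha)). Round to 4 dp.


Kr = sqrt(cos(alpha0) / cos(alpha))
cos(5.68) = 0.995090
cos(1.13) = 0.999806
Kr = sqrt(0.995090 / 0.999806)
Kr = sqrt(0.995284)
Kr = 0.9976

0.9976


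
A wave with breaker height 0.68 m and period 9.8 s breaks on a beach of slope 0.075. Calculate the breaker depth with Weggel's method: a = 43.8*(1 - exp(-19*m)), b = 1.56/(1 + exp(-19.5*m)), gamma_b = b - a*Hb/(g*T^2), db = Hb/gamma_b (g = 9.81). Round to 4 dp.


a = 43.8 * (1 - exp(-19 * m))
exp(-19 * 0.075) = exp(-1.4250) = 0.240508
a = 43.8 * (1 - 0.240508) = 33.265729
b = 1.56 / (1 + exp(-19.5 * m))
exp(-19.5 * 0.075) = exp(-1.4625) = 0.231656
b = 1.56 / (1 + 0.231656) = 1.266587
Hb / (g * T^2) = 0.68 / (9.81 * 9.8^2) = 0.68 / 942.1524 = 0.00072175
gamma_b = b - a * Hb/(g*T^2) = 1.266587 - 33.265729 * 0.00072175 = 1.242577
db = Hb / gamma_b = 0.68 / 1.242577
db = 0.5472 m

0.5472


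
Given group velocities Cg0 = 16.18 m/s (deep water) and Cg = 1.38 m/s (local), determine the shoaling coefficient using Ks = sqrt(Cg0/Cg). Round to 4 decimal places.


Ks = sqrt(Cg0 / Cg)
Ks = sqrt(16.18 / 1.38)
Ks = sqrt(11.7246)
Ks = 3.4241

3.4241


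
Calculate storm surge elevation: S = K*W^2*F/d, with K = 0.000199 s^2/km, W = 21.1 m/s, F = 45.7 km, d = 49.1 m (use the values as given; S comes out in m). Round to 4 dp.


S = K * W^2 * F / d
W^2 = 21.1^2 = 445.21
S = 0.000199 * 445.21 * 45.7 / 49.1
Numerator = 0.000199 * 445.21 * 45.7 = 4.048873
S = 4.048873 / 49.1 = 0.0825 m

0.0825


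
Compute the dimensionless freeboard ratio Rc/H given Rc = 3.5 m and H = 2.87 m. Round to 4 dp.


Relative freeboard = Rc / H
= 3.5 / 2.87
= 1.2195

1.2195


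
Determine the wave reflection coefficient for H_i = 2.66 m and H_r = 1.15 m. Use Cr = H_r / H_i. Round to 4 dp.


Cr = H_r / H_i
Cr = 1.15 / 2.66
Cr = 0.4323

0.4323


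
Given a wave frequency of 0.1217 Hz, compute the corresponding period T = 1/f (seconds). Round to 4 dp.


T = 1 / f
T = 1 / 0.1217
T = 8.2169 s

8.2169


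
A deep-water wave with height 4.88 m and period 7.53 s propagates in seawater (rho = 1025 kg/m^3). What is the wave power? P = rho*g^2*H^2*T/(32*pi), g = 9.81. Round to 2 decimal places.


P = rho * g^2 * H^2 * T / (32 * pi)
P = 1025 * 9.81^2 * 4.88^2 * 7.53 / (32 * pi)
P = 1025 * 96.2361 * 23.8144 * 7.53 / 100.53096
P = 175952.99 W/m

175952.99


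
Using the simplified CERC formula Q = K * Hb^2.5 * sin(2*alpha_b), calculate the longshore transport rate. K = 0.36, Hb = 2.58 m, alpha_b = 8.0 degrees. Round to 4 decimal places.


Q = K * Hb^2.5 * sin(2 * alpha_b)
Hb^2.5 = 2.58^2.5 = 10.691762
sin(2 * 8.0) = sin(16.0) = 0.275637
Q = 0.36 * 10.691762 * 0.275637
Q = 1.0609 m^3/s

1.0609


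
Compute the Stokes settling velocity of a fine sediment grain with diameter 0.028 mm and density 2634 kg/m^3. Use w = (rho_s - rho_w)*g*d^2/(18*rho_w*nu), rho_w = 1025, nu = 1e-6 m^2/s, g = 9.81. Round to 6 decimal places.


w = (rho_s - rho_w) * g * d^2 / (18 * rho_w * nu)
d = 0.028 mm = 0.000028 m
rho_s - rho_w = 2634 - 1025 = 1609
Numerator = 1609 * 9.81 * (0.000028)^2 = 0.000012374883
Denominator = 18 * 1025 * 1e-6 = 0.018450
w = 0.000671 m/s

0.000671


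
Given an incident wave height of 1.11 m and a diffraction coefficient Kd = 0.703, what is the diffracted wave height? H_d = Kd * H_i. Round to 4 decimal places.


H_d = Kd * H_i
H_d = 0.703 * 1.11
H_d = 0.7803 m

0.7803


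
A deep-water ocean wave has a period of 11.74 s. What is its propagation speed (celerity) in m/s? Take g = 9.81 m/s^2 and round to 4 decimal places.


We use the deep-water celerity formula:
C = g * T / (2 * pi)
C = 9.81 * 11.74 / (2 * 3.14159...)
C = 115.169400 / 6.283185
C = 18.3298 m/s

18.3298


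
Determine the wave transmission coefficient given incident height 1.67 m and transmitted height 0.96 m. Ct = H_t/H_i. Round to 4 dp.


Ct = H_t / H_i
Ct = 0.96 / 1.67
Ct = 0.5749

0.5749


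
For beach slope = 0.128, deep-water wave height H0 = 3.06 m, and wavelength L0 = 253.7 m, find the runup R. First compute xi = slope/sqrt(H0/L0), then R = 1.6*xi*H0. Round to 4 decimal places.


xi = slope / sqrt(H0/L0)
H0/L0 = 3.06/253.7 = 0.012061
sqrt(0.012061) = 0.109825
xi = 0.128 / 0.109825 = 1.165493
R = 1.6 * xi * H0 = 1.6 * 1.165493 * 3.06
R = 5.7063 m

5.7063


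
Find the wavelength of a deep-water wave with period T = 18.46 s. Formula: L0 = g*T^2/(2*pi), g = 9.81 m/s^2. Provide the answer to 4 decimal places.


L0 = g * T^2 / (2 * pi)
L0 = 9.81 * 18.46^2 / (2 * pi)
L0 = 9.81 * 340.7716 / 6.28319
L0 = 3342.9694 / 6.28319
L0 = 532.0501 m

532.0501


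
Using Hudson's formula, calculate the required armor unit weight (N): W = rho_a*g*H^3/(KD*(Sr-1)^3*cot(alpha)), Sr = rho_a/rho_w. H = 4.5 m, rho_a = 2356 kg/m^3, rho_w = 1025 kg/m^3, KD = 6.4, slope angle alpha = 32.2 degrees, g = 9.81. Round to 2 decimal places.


Sr = rho_a / rho_w = 2356 / 1025 = 2.298537
(Sr - 1) = 1.298537
(Sr - 1)^3 = 2.189589
cot(32.2) = 1 / tan(32.2) = 1 / 0.629734 = 1.587973
Numerator = 2356 * 9.81 * 4.5^3 = 2106113.8050
Denominator = 6.4 * 2.189589 * 1.587973 = 22.252852
W = 2106113.8050 / 22.252852
W = 94644.67 N

94644.67


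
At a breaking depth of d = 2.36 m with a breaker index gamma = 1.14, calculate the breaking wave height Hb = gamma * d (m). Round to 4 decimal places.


Hb = gamma * d
Hb = 1.14 * 2.36
Hb = 2.6904 m

2.6904


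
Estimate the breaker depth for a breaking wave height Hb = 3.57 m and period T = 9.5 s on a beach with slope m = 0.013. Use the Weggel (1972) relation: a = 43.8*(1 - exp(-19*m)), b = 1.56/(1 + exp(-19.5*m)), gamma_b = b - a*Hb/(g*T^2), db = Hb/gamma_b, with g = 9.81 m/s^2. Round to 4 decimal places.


a = 43.8 * (1 - exp(-19 * m))
exp(-19 * 0.013) = exp(-0.2470) = 0.781141
a = 43.8 * (1 - 0.781141) = 9.586038
b = 1.56 / (1 + exp(-19.5 * m))
exp(-19.5 * 0.013) = exp(-0.2535) = 0.776080
b = 1.56 / (1 + 0.776080) = 0.878339
Hb / (g * T^2) = 3.57 / (9.81 * 9.5^2) = 3.57 / 885.3525 = 0.00403229
gamma_b = b - a * Hb/(g*T^2) = 0.878339 - 9.586038 * 0.00403229 = 0.839685
db = Hb / gamma_b = 3.57 / 0.839685
db = 4.2516 m

4.2516


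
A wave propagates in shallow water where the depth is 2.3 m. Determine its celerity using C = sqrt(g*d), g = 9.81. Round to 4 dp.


Using the shallow-water approximation:
C = sqrt(g * d) = sqrt(9.81 * 2.3)
C = sqrt(22.5630)
C = 4.7501 m/s

4.7501


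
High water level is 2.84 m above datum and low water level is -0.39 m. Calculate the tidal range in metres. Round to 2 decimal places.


Tidal range = High water - Low water
Tidal range = 2.84 - (-0.39)
Tidal range = 3.23 m

3.23


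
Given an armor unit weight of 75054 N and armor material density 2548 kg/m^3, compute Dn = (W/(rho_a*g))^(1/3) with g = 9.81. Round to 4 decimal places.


V = W / (rho_a * g)
V = 75054 / (2548 * 9.81)
V = 75054 / 24995.88
V = 3.002655 m^3
Dn = V^(1/3) = 3.002655^(1/3)
Dn = 1.4427 m

1.4427


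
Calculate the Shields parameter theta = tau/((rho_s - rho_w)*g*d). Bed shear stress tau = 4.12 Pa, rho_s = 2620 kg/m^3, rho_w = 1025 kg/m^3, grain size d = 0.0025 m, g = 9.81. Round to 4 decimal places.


theta = tau / ((rho_s - rho_w) * g * d)
rho_s - rho_w = 2620 - 1025 = 1595
Denominator = 1595 * 9.81 * 0.0025 = 39.117375
theta = 4.12 / 39.117375
theta = 0.1053

0.1053


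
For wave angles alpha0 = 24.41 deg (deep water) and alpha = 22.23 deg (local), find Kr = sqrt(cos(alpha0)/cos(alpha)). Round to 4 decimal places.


Kr = sqrt(cos(alpha0) / cos(alpha))
cos(24.41) = 0.910612
cos(22.23) = 0.925673
Kr = sqrt(0.910612 / 0.925673)
Kr = sqrt(0.983730)
Kr = 0.9918

0.9918


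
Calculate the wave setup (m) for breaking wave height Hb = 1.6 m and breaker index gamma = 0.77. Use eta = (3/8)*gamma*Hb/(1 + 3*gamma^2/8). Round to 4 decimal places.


eta = (3/8) * gamma * Hb / (1 + 3*gamma^2/8)
Numerator = (3/8) * 0.77 * 1.6 = 0.462000
Denominator = 1 + 3*0.77^2/8 = 1 + 0.222338 = 1.222338
eta = 0.462000 / 1.222338
eta = 0.3780 m

0.3780


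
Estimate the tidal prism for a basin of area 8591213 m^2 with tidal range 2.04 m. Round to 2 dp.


Tidal prism = Area * Tidal range
P = 8591213 * 2.04
P = 17526074.52 m^3

17526074.52


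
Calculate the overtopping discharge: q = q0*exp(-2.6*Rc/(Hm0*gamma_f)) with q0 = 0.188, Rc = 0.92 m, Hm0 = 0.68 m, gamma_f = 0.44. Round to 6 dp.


q = q0 * exp(-2.6 * Rc / (Hm0 * gamma_f))
Exponent = -2.6 * 0.92 / (0.68 * 0.44)
= -2.6 * 0.92 / 0.2992
= -7.994652
exp(-7.994652) = 0.000337
q = 0.188 * 0.000337
q = 0.000063 m^3/s/m

0.000063


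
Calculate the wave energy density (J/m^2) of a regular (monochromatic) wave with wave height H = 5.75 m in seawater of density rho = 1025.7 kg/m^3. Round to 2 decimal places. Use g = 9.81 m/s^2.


E = (1/8) * rho * g * H^2
E = (1/8) * 1025.7 * 9.81 * 5.75^2
E = 0.125 * 1025.7 * 9.81 * 33.0625
E = 41584.84 J/m^2

41584.84


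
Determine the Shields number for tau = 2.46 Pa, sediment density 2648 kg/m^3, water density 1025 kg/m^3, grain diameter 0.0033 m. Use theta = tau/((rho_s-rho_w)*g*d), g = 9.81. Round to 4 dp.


theta = tau / ((rho_s - rho_w) * g * d)
rho_s - rho_w = 2648 - 1025 = 1623
Denominator = 1623 * 9.81 * 0.0033 = 52.541379
theta = 2.46 / 52.541379
theta = 0.0468

0.0468


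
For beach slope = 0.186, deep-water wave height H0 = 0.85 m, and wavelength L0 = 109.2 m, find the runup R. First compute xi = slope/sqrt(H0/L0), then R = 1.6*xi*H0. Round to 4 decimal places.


xi = slope / sqrt(H0/L0)
H0/L0 = 0.85/109.2 = 0.007784
sqrt(0.007784) = 0.088226
xi = 0.186 / 0.088226 = 2.108215
R = 1.6 * xi * H0 = 1.6 * 2.108215 * 0.85
R = 2.8672 m

2.8672


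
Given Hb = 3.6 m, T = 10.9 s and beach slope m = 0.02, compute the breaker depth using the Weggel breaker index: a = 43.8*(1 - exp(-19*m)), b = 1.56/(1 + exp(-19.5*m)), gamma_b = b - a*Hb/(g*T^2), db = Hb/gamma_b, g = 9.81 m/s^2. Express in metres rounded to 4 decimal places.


a = 43.8 * (1 - exp(-19 * m))
exp(-19 * 0.02) = exp(-0.3800) = 0.683861
a = 43.8 * (1 - 0.683861) = 13.846870
b = 1.56 / (1 + exp(-19.5 * m))
exp(-19.5 * 0.02) = exp(-0.3900) = 0.677057
b = 1.56 / (1 + 0.677057) = 0.930201
Hb / (g * T^2) = 3.6 / (9.81 * 10.9^2) = 3.6 / 1165.5261 = 0.00308873
gamma_b = b - a * Hb/(g*T^2) = 0.930201 - 13.846870 * 0.00308873 = 0.887432
db = Hb / gamma_b = 3.6 / 0.887432
db = 4.0567 m

4.0567


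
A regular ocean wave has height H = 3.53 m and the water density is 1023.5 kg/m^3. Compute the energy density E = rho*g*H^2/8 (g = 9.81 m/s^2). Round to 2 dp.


E = (1/8) * rho * g * H^2
E = (1/8) * 1023.5 * 9.81 * 3.53^2
E = 0.125 * 1023.5 * 9.81 * 12.4609
E = 15639.26 J/m^2

15639.26


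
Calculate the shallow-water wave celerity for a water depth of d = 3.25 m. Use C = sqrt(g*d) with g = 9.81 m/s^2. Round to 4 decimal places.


Using the shallow-water approximation:
C = sqrt(g * d) = sqrt(9.81 * 3.25)
C = sqrt(31.8825)
C = 5.6465 m/s

5.6465


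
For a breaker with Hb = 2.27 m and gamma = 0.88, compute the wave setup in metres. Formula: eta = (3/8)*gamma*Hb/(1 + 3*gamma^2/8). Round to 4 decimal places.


eta = (3/8) * gamma * Hb / (1 + 3*gamma^2/8)
Numerator = (3/8) * 0.88 * 2.27 = 0.749100
Denominator = 1 + 3*0.88^2/8 = 1 + 0.290400 = 1.290400
eta = 0.749100 / 1.290400
eta = 0.5805 m

0.5805


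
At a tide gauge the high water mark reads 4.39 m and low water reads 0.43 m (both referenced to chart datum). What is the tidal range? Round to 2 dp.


Tidal range = High water - Low water
Tidal range = 4.39 - (0.43)
Tidal range = 3.96 m

3.96


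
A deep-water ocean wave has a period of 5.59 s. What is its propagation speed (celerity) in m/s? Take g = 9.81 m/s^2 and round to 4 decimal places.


We use the deep-water celerity formula:
C = g * T / (2 * pi)
C = 9.81 * 5.59 / (2 * 3.14159...)
C = 54.837900 / 6.283185
C = 8.7277 m/s

8.7277


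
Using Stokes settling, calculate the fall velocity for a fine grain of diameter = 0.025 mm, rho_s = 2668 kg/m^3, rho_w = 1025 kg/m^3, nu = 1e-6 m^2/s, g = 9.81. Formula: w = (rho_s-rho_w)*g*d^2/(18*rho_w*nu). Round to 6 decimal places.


w = (rho_s - rho_w) * g * d^2 / (18 * rho_w * nu)
d = 0.025 mm = 0.000025 m
rho_s - rho_w = 2668 - 1025 = 1643
Numerator = 1643 * 9.81 * (0.000025)^2 = 0.000010073644
Denominator = 18 * 1025 * 1e-6 = 0.018450
w = 0.000546 m/s

0.000546


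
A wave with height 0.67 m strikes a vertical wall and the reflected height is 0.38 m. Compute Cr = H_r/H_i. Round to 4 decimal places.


Cr = H_r / H_i
Cr = 0.38 / 0.67
Cr = 0.5672

0.5672


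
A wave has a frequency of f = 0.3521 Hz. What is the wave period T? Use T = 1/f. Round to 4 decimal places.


T = 1 / f
T = 1 / 0.3521
T = 2.8401 s

2.8401


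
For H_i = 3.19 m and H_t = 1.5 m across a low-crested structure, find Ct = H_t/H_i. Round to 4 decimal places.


Ct = H_t / H_i
Ct = 1.5 / 3.19
Ct = 0.4702

0.4702


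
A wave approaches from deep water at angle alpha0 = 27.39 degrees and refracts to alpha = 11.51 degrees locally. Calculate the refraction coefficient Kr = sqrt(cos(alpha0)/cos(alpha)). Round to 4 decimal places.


Kr = sqrt(cos(alpha0) / cos(alpha))
cos(27.39) = 0.887896
cos(11.51) = 0.979890
Kr = sqrt(0.887896 / 0.979890)
Kr = sqrt(0.906118)
Kr = 0.9519

0.9519


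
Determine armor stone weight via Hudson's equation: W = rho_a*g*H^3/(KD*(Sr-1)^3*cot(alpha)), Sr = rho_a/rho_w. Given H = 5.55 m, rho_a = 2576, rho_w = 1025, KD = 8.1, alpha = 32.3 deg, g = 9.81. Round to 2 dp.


Sr = rho_a / rho_w = 2576 / 1025 = 2.513171
(Sr - 1) = 1.513171
(Sr - 1)^3 = 3.464685
cot(32.3) = 1 / tan(32.3) = 1 / 0.632174 = 1.581844
Numerator = 2576 * 9.81 * 5.55^3 = 4320100.1554
Denominator = 8.1 * 3.464685 * 1.581844 = 44.392781
W = 4320100.1554 / 44.392781
W = 97315.38 N

97315.38


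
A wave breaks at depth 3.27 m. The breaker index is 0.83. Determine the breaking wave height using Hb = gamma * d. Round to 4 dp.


Hb = gamma * d
Hb = 0.83 * 3.27
Hb = 2.7141 m

2.7141


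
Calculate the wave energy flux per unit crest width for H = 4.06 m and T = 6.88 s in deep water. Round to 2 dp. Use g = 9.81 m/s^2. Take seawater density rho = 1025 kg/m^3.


P = rho * g^2 * H^2 * T / (32 * pi)
P = 1025 * 9.81^2 * 4.06^2 * 6.88 / (32 * pi)
P = 1025 * 96.2361 * 16.4836 * 6.88 / 100.53096
P = 111276.26 W/m

111276.26


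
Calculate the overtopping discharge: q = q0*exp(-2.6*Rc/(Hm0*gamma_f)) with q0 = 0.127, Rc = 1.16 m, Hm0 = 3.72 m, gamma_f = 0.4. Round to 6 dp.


q = q0 * exp(-2.6 * Rc / (Hm0 * gamma_f))
Exponent = -2.6 * 1.16 / (3.72 * 0.4)
= -2.6 * 1.16 / 1.4880
= -2.026882
exp(-2.026882) = 0.131746
q = 0.127 * 0.131746
q = 0.016732 m^3/s/m

0.016732


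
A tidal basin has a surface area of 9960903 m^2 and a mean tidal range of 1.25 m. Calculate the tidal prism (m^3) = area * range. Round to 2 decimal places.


Tidal prism = Area * Tidal range
P = 9960903 * 1.25
P = 12451128.75 m^3

12451128.75


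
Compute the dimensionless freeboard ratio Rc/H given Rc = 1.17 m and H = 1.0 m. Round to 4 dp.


Relative freeboard = Rc / H
= 1.17 / 1.0
= 1.1700

1.1700


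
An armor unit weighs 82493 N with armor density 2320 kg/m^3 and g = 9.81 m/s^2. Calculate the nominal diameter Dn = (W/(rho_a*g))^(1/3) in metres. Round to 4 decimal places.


V = W / (rho_a * g)
V = 82493 / (2320 * 9.81)
V = 82493 / 22759.20
V = 3.624600 m^3
Dn = V^(1/3) = 3.624600^(1/3)
Dn = 1.5361 m

1.5361


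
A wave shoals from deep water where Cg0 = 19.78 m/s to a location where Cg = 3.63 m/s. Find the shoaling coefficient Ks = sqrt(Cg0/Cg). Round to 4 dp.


Ks = sqrt(Cg0 / Cg)
Ks = sqrt(19.78 / 3.63)
Ks = sqrt(5.4490)
Ks = 2.3343

2.3343


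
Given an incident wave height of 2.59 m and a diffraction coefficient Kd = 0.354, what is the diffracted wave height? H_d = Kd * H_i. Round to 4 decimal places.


H_d = Kd * H_i
H_d = 0.354 * 2.59
H_d = 0.9169 m

0.9169


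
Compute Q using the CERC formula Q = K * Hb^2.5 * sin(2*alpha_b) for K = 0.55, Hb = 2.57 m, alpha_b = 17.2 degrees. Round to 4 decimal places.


Q = K * Hb^2.5 * sin(2 * alpha_b)
Hb^2.5 = 2.57^2.5 = 10.588460
sin(2 * 17.2) = sin(34.4) = 0.564967
Q = 0.55 * 10.588460 * 0.564967
Q = 3.2902 m^3/s

3.2902


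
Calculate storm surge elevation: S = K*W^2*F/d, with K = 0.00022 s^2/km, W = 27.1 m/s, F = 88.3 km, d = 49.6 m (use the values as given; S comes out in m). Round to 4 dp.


S = K * W^2 * F / d
W^2 = 27.1^2 = 734.41
S = 0.00022 * 734.41 * 88.3 / 49.6
Numerator = 0.00022 * 734.41 * 88.3 = 14.266649
S = 14.266649 / 49.6 = 0.2876 m

0.2876
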